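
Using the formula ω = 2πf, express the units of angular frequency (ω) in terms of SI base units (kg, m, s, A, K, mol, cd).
Units of each symbol in ω = 2πf:
  f (frequency): 1/s
  The factor 2π is dimensionless.

Multiplying the contributions: [1/s]
Adding exponents of each base unit: s: -1
SI base units of angular frequency: 1/s

Answer: 1/s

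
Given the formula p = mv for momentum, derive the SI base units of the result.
Units of each symbol in p = mv:
  m (mass): kg
  v (velocity): m/s

Multiplying the contributions: [kg] · [m/s]
Adding exponents of each base unit: kg: 1, m: 1, s: -1
SI base units of momentum: kg·m/s

Answer: kg·m/s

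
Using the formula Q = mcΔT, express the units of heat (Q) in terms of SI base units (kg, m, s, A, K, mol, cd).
Units of each symbol in Q = mcΔT:
  m (mass): kg
  c (specific heat capacity, in J/(kg·K)): m²/(s²·K)
  ΔT (temperature change): K

Multiplying the contributions: [kg] · [m²/(s²·K)] · [K]
Adding exponents of each base unit: kg: 1, m: 2, s: -2
SI base units of heat: kg·m²/s²

Answer: kg·m²/s²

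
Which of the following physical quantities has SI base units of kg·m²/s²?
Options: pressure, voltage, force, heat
Checking the SI base units of each option:
  pressure (P = F/A): kg/(m·s²)  ✗
  voltage (V = IR): kg·m²/(s³·A)  ✗
  force (F = ma): kg·m/s²  ✗
  heat (Q = mcΔT): kg·m²/s²  ✓ matches

Only heat has units kg·m²/s².

Answer: heat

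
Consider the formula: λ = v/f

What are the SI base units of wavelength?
Units of each symbol in λ = v/f:
  v (wave speed): m/s
  f (frequency): 1/s  → in the denominator, contributes s

Multiplying the contributions: [m/s] · [s]
Adding exponents of each base unit: m: 1
SI base units of wavelength: m

Answer: m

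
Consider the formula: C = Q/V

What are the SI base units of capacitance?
Units of each symbol in C = Q/V:
  Q (charge, in coulombs): s·A
  V (voltage, in volts): kg·m²/(s³·A)  → in the denominator, contributes s³·A/(kg·m²)

Multiplying the contributions: [s·A] · [s³·A/(kg·m²)]
Adding exponents of each base unit: kg: -1, m: -2, s: 4, A: 2
SI base units of capacitance: s⁴·A²/(kg·m²)

Answer: s⁴·A²/(kg·m²)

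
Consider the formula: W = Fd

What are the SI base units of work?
Units of each symbol in W = Fd:
  F (force): kg·m/s²
  d (displacement): m

Multiplying the contributions: [kg·m/s²] · [m]
Adding exponents of each base unit: kg: 1, m: 2, s: -2
SI base units of work: kg·m²/s²

Answer: kg·m²/s²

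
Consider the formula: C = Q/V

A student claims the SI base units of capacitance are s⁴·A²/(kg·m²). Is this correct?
Units of each symbol in C = Q/V:
  Q (charge, in coulombs): s·A
  V (voltage, in volts): kg·m²/(s³·A)  → in the denominator, contributes s³·A/(kg·m²)

Multiplying the contributions: [s·A] · [s³·A/(kg·m²)]
Adding exponents of each base unit: kg: -1, m: -2, s: 4, A: 2
SI base units of capacitance: s⁴·A²/(kg·m²)

The claimed units s⁴·A²/(kg·m²) match the derived units, so the claim is correct.

Answer: Yes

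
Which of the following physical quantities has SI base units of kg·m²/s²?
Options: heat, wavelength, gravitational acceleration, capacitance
Checking the SI base units of each option:
  heat (Q = mcΔT): kg·m²/s²  ✓ matches
  wavelength (λ = v/f): m  ✗
  gravitational acceleration (g = GM/r²): m/s²  ✗
  capacitance (C = Q/V): s⁴·A²/(kg·m²)  ✗

Only heat has units kg·m²/s².

Answer: heat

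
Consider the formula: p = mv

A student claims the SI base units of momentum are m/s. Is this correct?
Units of each symbol in p = mv:
  m (mass): kg
  v (velocity): m/s

Multiplying the contributions: [kg] · [m/s]
Adding exponents of each base unit: kg: 1, m: 1, s: -1
SI base units of momentum: kg·m/s

The claimed units m/s (exponents m: 1, s: -1) do not match the derived units kg·m/s (exponents kg: 1, m: 1, s: -1), so the claim is incorrect.

Answer: No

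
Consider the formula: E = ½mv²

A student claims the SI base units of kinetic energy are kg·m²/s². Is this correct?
Units of each symbol in E = ½mv²:
  m (mass): kg
  v (speed): m/s  → to the power 2, contributes m²/s²
  The factor ½ is dimensionless.

Multiplying the contributions: [kg] · [m²/s²]
Adding exponents of each base unit: kg: 1, m: 2, s: -2
SI base units of kinetic energy: kg·m²/s²

The claimed units kg·m²/s² match the derived units, so the claim is correct.

Answer: Yes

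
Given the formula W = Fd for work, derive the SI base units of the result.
Units of each symbol in W = Fd:
  F (force): kg·m/s²
  d (displacement): m

Multiplying the contributions: [kg·m/s²] · [m]
Adding exponents of each base unit: kg: 1, m: 2, s: -2
SI base units of work: kg·m²/s²

Answer: kg·m²/s²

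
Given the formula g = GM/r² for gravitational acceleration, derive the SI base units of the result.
Units of each symbol in g = GM/r²:
  G (gravitational constant): m³/(kg·s²)
  M (mass): kg
  r (distance): m  → to the power 2 in the denominator, contributes 1/m²

Multiplying the contributions: [m³/(kg·s²)] · [kg] · [1/m²]
Adding exponents of each base unit: m: 1, s: -2
SI base units of gravitational acceleration: m/s²

Answer: m/s²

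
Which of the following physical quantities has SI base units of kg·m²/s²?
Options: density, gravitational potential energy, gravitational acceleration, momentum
Checking the SI base units of each option:
  density (ρ = m/V): kg/m³  ✗
  gravitational potential energy (U = -GMm/r): kg·m²/s²  ✓ matches
  gravitational acceleration (g = GM/r²): m/s²  ✗
  momentum (p = mv): kg·m/s  ✗

Only gravitational potential energy has units kg·m²/s².

Answer: gravitational potential energy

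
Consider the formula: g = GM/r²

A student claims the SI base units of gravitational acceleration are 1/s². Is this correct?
Units of each symbol in g = GM/r²:
  G (gravitational constant): m³/(kg·s²)
  M (mass): kg
  r (distance): m  → to the power 2 in the denominator, contributes 1/m²

Multiplying the contributions: [m³/(kg·s²)] · [kg] · [1/m²]
Adding exponents of each base unit: m: 1, s: -2
SI base units of gravitational acceleration: m/s²

The claimed units 1/s² (exponents s: -2) do not match the derived units m/s² (exponents m: 1, s: -2), so the claim is incorrect.

Answer: No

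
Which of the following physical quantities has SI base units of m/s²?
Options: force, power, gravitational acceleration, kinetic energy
Checking the SI base units of each option:
  force (F = ma): kg·m/s²  ✗
  power (P = W/t): kg·m²/s³  ✗
  gravitational acceleration (g = GM/r²): m/s²  ✓ matches
  kinetic energy (E = ½mv²): kg·m²/s²  ✗

Only gravitational acceleration has units m/s².

Answer: gravitational acceleration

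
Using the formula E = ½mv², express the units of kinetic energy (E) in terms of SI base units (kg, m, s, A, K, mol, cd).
Units of each symbol in E = ½mv²:
  m (mass): kg
  v (speed): m/s  → to the power 2, contributes m²/s²
  The factor ½ is dimensionless.

Multiplying the contributions: [kg] · [m²/s²]
Adding exponents of each base unit: kg: 1, m: 2, s: -2
SI base units of kinetic energy: kg·m²/s²

Answer: kg·m²/s²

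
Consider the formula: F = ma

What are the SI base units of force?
Units of each symbol in F = ma:
  m (mass): kg
  a (acceleration): m/s²

Multiplying the contributions: [kg] · [m/s²]
Adding exponents of each base unit: kg: 1, m: 1, s: -2
SI base units of force: kg·m/s²

Answer: kg·m/s²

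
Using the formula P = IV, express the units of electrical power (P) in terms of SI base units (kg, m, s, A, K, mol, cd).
Units of each symbol in P = IV:
  I (current): A
  V (voltage, in volts): kg·m²/(s³·A)

Multiplying the contributions: [A] · [kg·m²/(s³·A)]
Adding exponents of each base unit: kg: 1, m: 2, s: -3
SI base units of electrical power: kg·m²/s³

Answer: kg·m²/s³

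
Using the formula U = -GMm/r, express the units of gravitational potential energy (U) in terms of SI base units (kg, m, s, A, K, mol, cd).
Units of each symbol in U = -GMm/r:
  G (gravitational constant): m³/(kg·s²)
  M (mass): kg
  m (mass): kg
  r (distance): m  → in the denominator, contributes 1/m
  The minus sign does not affect the units.

Multiplying the contributions: [m³/(kg·s²)] · [kg] · [kg] · [1/m]
Adding exponents of each base unit: kg: 1, m: 2, s: -2
SI base units of gravitational potential energy: kg·m²/s²

Answer: kg·m²/s²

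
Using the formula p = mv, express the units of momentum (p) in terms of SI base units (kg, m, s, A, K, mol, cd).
Units of each symbol in p = mv:
  m (mass): kg
  v (velocity): m/s

Multiplying the contributions: [kg] · [m/s]
Adding exponents of each base unit: kg: 1, m: 1, s: -1
SI base units of momentum: kg·m/s

Answer: kg·m/s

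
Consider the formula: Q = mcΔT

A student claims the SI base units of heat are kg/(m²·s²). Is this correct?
Units of each symbol in Q = mcΔT:
  m (mass): kg
  c (specific heat capacity, in J/(kg·K)): m²/(s²·K)
  ΔT (temperature change): K

Multiplying the contributions: [kg] · [m²/(s²·K)] · [K]
Adding exponents of each base unit: kg: 1, m: 2, s: -2
SI base units of heat: kg·m²/s²

The claimed units kg/(m²·s²) (exponents kg: 1, m: -2, s: -2) do not match the derived units kg·m²/s² (exponents kg: 1, m: 2, s: -2), so the claim is incorrect.

Answer: No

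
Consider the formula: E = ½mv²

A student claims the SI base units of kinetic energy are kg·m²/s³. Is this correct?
Units of each symbol in E = ½mv²:
  m (mass): kg
  v (speed): m/s  → to the power 2, contributes m²/s²
  The factor ½ is dimensionless.

Multiplying the contributions: [kg] · [m²/s²]
Adding exponents of each base unit: kg: 1, m: 2, s: -2
SI base units of kinetic energy: kg·m²/s²

The claimed units kg·m²/s³ (exponents kg: 1, m: 2, s: -3) do not match the derived units kg·m²/s² (exponents kg: 1, m: 2, s: -2), so the claim is incorrect.

Answer: No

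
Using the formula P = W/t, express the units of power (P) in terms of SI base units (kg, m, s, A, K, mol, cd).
Units of each symbol in P = W/t:
  W (work): kg·m²/s²
  t (time): s  → in the denominator, contributes 1/s

Multiplying the contributions: [kg·m²/s²] · [1/s]
Adding exponents of each base unit: kg: 1, m: 2, s: -3
SI base units of power: kg·m²/s³

Answer: kg·m²/s³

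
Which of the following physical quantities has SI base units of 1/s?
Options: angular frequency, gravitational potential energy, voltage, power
Checking the SI base units of each option:
  angular frequency (ω = 2πf): 1/s  ✓ matches
  gravitational potential energy (U = -GMm/r): kg·m²/s²  ✗
  voltage (V = IR): kg·m²/(s³·A)  ✗
  power (P = W/t): kg·m²/s³  ✗

Only angular frequency has units 1/s.

Answer: angular frequency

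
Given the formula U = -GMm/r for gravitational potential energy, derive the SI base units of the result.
Units of each symbol in U = -GMm/r:
  G (gravitational constant): m³/(kg·s²)
  M (mass): kg
  m (mass): kg
  r (distance): m  → in the denominator, contributes 1/m
  The minus sign does not affect the units.

Multiplying the contributions: [m³/(kg·s²)] · [kg] · [kg] · [1/m]
Adding exponents of each base unit: kg: 1, m: 2, s: -2
SI base units of gravitational potential energy: kg·m²/s²

Answer: kg·m²/s²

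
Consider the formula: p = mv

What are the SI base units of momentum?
Units of each symbol in p = mv:
  m (mass): kg
  v (velocity): m/s

Multiplying the contributions: [kg] · [m/s]
Adding exponents of each base unit: kg: 1, m: 1, s: -1
SI base units of momentum: kg·m/s

Answer: kg·m/s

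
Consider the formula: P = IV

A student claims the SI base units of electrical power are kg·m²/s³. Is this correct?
Units of each symbol in P = IV:
  I (current): A
  V (voltage, in volts): kg·m²/(s³·A)

Multiplying the contributions: [A] · [kg·m²/(s³·A)]
Adding exponents of each base unit: kg: 1, m: 2, s: -3
SI base units of electrical power: kg·m²/s³

The claimed units kg·m²/s³ match the derived units, so the claim is correct.

Answer: Yes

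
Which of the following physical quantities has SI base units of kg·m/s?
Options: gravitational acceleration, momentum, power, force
Checking the SI base units of each option:
  gravitational acceleration (g = GM/r²): m/s²  ✗
  momentum (p = mv): kg·m/s  ✓ matches
  power (P = W/t): kg·m²/s³  ✗
  force (F = ma): kg·m/s²  ✗

Only momentum has units kg·m/s.

Answer: momentum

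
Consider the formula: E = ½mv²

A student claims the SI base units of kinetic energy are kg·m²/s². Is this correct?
Units of each symbol in E = ½mv²:
  m (mass): kg
  v (speed): m/s  → to the power 2, contributes m²/s²
  The factor ½ is dimensionless.

Multiplying the contributions: [kg] · [m²/s²]
Adding exponents of each base unit: kg: 1, m: 2, s: -2
SI base units of kinetic energy: kg·m²/s²

The claimed units kg·m²/s² match the derived units, so the claim is correct.

Answer: Yes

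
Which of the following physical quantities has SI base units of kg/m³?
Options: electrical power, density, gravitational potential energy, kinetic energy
Checking the SI base units of each option:
  electrical power (P = IV): kg·m²/s³  ✗
  density (ρ = m/V): kg/m³  ✓ matches
  gravitational potential energy (U = -GMm/r): kg·m²/s²  ✗
  kinetic energy (E = ½mv²): kg·m²/s²  ✗

Only density has units kg/m³.

Answer: density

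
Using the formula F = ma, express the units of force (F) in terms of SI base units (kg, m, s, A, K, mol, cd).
Units of each symbol in F = ma:
  m (mass): kg
  a (acceleration): m/s²

Multiplying the contributions: [kg] · [m/s²]
Adding exponents of each base unit: kg: 1, m: 1, s: -2
SI base units of force: kg·m/s²

Answer: kg·m/s²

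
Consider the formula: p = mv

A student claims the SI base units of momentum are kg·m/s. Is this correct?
Units of each symbol in p = mv:
  m (mass): kg
  v (velocity): m/s

Multiplying the contributions: [kg] · [m/s]
Adding exponents of each base unit: kg: 1, m: 1, s: -1
SI base units of momentum: kg·m/s

The claimed units kg·m/s match the derived units, so the claim is correct.

Answer: Yes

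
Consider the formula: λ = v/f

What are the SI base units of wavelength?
Units of each symbol in λ = v/f:
  v (wave speed): m/s
  f (frequency): 1/s  → in the denominator, contributes s

Multiplying the contributions: [m/s] · [s]
Adding exponents of each base unit: m: 1
SI base units of wavelength: m

Answer: m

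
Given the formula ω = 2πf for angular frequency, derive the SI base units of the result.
Units of each symbol in ω = 2πf:
  f (frequency): 1/s
  The factor 2π is dimensionless.

Multiplying the contributions: [1/s]
Adding exponents of each base unit: s: -1
SI base units of angular frequency: 1/s

Answer: 1/s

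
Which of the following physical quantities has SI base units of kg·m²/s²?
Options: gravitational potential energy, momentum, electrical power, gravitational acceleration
Checking the SI base units of each option:
  gravitational potential energy (U = -GMm/r): kg·m²/s²  ✓ matches
  momentum (p = mv): kg·m/s  ✗
  electrical power (P = IV): kg·m²/s³  ✗
  gravitational acceleration (g = GM/r²): m/s²  ✗

Only gravitational potential energy has units kg·m²/s².

Answer: gravitational potential energy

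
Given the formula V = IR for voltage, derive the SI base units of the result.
Units of each symbol in V = IR:
  I (current): A
  R (resistance, in ohms): kg·m²/(s³·A²)

Multiplying the contributions: [A] · [kg·m²/(s³·A²)]
Adding exponents of each base unit: kg: 1, m: 2, s: -3, A: -1
SI base units of voltage: kg·m²/(s³·A)

Answer: kg·m²/(s³·A)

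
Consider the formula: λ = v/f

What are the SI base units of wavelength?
Units of each symbol in λ = v/f:
  v (wave speed): m/s
  f (frequency): 1/s  → in the denominator, contributes s

Multiplying the contributions: [m/s] · [s]
Adding exponents of each base unit: m: 1
SI base units of wavelength: m

Answer: m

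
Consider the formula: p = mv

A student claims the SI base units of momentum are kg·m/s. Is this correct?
Units of each symbol in p = mv:
  m (mass): kg
  v (velocity): m/s

Multiplying the contributions: [kg] · [m/s]
Adding exponents of each base unit: kg: 1, m: 1, s: -1
SI base units of momentum: kg·m/s

The claimed units kg·m/s match the derived units, so the claim is correct.

Answer: Yes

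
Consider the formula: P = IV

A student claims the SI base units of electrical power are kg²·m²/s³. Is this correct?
Units of each symbol in P = IV:
  I (current): A
  V (voltage, in volts): kg·m²/(s³·A)

Multiplying the contributions: [A] · [kg·m²/(s³·A)]
Adding exponents of each base unit: kg: 1, m: 2, s: -3
SI base units of electrical power: kg·m²/s³

The claimed units kg²·m²/s³ (exponents kg: 2, m: 2, s: -3) do not match the derived units kg·m²/s³ (exponents kg: 1, m: 2, s: -3), so the claim is incorrect.

Answer: No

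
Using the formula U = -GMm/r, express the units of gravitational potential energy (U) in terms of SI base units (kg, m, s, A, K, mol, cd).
Units of each symbol in U = -GMm/r:
  G (gravitational constant): m³/(kg·s²)
  M (mass): kg
  m (mass): kg
  r (distance): m  → in the denominator, contributes 1/m
  The minus sign does not affect the units.

Multiplying the contributions: [m³/(kg·s²)] · [kg] · [kg] · [1/m]
Adding exponents of each base unit: kg: 1, m: 2, s: -2
SI base units of gravitational potential energy: kg·m²/s²

Answer: kg·m²/s²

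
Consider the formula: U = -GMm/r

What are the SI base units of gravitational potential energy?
Units of each symbol in U = -GMm/r:
  G (gravitational constant): m³/(kg·s²)
  M (mass): kg
  m (mass): kg
  r (distance): m  → in the denominator, contributes 1/m
  The minus sign does not affect the units.

Multiplying the contributions: [m³/(kg·s²)] · [kg] · [kg] · [1/m]
Adding exponents of each base unit: kg: 1, m: 2, s: -2
SI base units of gravitational potential energy: kg·m²/s²

Answer: kg·m²/s²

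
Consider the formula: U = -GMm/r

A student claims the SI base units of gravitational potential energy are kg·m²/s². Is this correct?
Units of each symbol in U = -GMm/r:
  G (gravitational constant): m³/(kg·s²)
  M (mass): kg
  m (mass): kg
  r (distance): m  → in the denominator, contributes 1/m
  The minus sign does not affect the units.

Multiplying the contributions: [m³/(kg·s²)] · [kg] · [kg] · [1/m]
Adding exponents of each base unit: kg: 1, m: 2, s: -2
SI base units of gravitational potential energy: kg·m²/s²

The claimed units kg·m²/s² match the derived units, so the claim is correct.

Answer: Yes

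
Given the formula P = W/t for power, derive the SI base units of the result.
Units of each symbol in P = W/t:
  W (work): kg·m²/s²
  t (time): s  → in the denominator, contributes 1/s

Multiplying the contributions: [kg·m²/s²] · [1/s]
Adding exponents of each base unit: kg: 1, m: 2, s: -3
SI base units of power: kg·m²/s³

Answer: kg·m²/s³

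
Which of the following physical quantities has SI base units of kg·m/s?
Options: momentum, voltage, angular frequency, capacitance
Checking the SI base units of each option:
  momentum (p = mv): kg·m/s  ✓ matches
  voltage (V = IR): kg·m²/(s³·A)  ✗
  angular frequency (ω = 2πf): 1/s  ✗
  capacitance (C = Q/V): s⁴·A²/(kg·m²)  ✗

Only momentum has units kg·m/s.

Answer: momentum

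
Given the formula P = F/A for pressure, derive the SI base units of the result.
Units of each symbol in P = F/A:
  F (force): kg·m/s²
  A (area): m²  → in the denominator, contributes 1/m²

Multiplying the contributions: [kg·m/s²] · [1/m²]
Adding exponents of each base unit: kg: 1, m: -1, s: -2
SI base units of pressure: kg/(m·s²)

Answer: kg/(m·s²)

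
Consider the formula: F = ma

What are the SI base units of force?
Units of each symbol in F = ma:
  m (mass): kg
  a (acceleration): m/s²

Multiplying the contributions: [kg] · [m/s²]
Adding exponents of each base unit: kg: 1, m: 1, s: -2
SI base units of force: kg·m/s²

Answer: kg·m/s²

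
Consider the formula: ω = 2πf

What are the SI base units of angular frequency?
Units of each symbol in ω = 2πf:
  f (frequency): 1/s
  The factor 2π is dimensionless.

Multiplying the contributions: [1/s]
Adding exponents of each base unit: s: -1
SI base units of angular frequency: 1/s

Answer: 1/s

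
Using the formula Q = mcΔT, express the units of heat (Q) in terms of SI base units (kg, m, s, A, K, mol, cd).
Units of each symbol in Q = mcΔT:
  m (mass): kg
  c (specific heat capacity, in J/(kg·K)): m²/(s²·K)
  ΔT (temperature change): K

Multiplying the contributions: [kg] · [m²/(s²·K)] · [K]
Adding exponents of each base unit: kg: 1, m: 2, s: -2
SI base units of heat: kg·m²/s²

Answer: kg·m²/s²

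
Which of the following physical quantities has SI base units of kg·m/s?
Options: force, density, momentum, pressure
Checking the SI base units of each option:
  force (F = ma): kg·m/s²  ✗
  density (ρ = m/V): kg/m³  ✗
  momentum (p = mv): kg·m/s  ✓ matches
  pressure (P = F/A): kg/(m·s²)  ✗

Only momentum has units kg·m/s.

Answer: momentum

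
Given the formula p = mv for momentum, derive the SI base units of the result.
Units of each symbol in p = mv:
  m (mass): kg
  v (velocity): m/s

Multiplying the contributions: [kg] · [m/s]
Adding exponents of each base unit: kg: 1, m: 1, s: -1
SI base units of momentum: kg·m/s

Answer: kg·m/s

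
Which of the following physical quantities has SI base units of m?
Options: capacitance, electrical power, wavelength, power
Checking the SI base units of each option:
  capacitance (C = Q/V): s⁴·A²/(kg·m²)  ✗
  electrical power (P = IV): kg·m²/s³  ✗
  wavelength (λ = v/f): m  ✓ matches
  power (P = W/t): kg·m²/s³  ✗

Only wavelength has units m.

Answer: wavelength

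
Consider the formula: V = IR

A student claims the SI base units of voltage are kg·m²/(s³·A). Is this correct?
Units of each symbol in V = IR:
  I (current): A
  R (resistance, in ohms): kg·m²/(s³·A²)

Multiplying the contributions: [A] · [kg·m²/(s³·A²)]
Adding exponents of each base unit: kg: 1, m: 2, s: -3, A: -1
SI base units of voltage: kg·m²/(s³·A)

The claimed units kg·m²/(s³·A) match the derived units, so the claim is correct.

Answer: Yes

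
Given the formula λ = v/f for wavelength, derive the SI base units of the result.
Units of each symbol in λ = v/f:
  v (wave speed): m/s
  f (frequency): 1/s  → in the denominator, contributes s

Multiplying the contributions: [m/s] · [s]
Adding exponents of each base unit: m: 1
SI base units of wavelength: m

Answer: m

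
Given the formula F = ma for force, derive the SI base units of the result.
Units of each symbol in F = ma:
  m (mass): kg
  a (acceleration): m/s²

Multiplying the contributions: [kg] · [m/s²]
Adding exponents of each base unit: kg: 1, m: 1, s: -2
SI base units of force: kg·m/s²

Answer: kg·m/s²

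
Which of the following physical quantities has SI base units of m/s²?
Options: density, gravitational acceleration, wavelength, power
Checking the SI base units of each option:
  density (ρ = m/V): kg/m³  ✗
  gravitational acceleration (g = GM/r²): m/s²  ✓ matches
  wavelength (λ = v/f): m  ✗
  power (P = W/t): kg·m²/s³  ✗

Only gravitational acceleration has units m/s².

Answer: gravitational acceleration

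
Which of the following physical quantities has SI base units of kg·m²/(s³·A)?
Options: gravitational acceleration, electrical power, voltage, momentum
Checking the SI base units of each option:
  gravitational acceleration (g = GM/r²): m/s²  ✗
  electrical power (P = IV): kg·m²/s³  ✗
  voltage (V = IR): kg·m²/(s³·A)  ✓ matches
  momentum (p = mv): kg·m/s  ✗

Only voltage has units kg·m²/(s³·A).

Answer: voltage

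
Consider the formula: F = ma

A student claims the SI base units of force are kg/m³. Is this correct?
Units of each symbol in F = ma:
  m (mass): kg
  a (acceleration): m/s²

Multiplying the contributions: [kg] · [m/s²]
Adding exponents of each base unit: kg: 1, m: 1, s: -2
SI base units of force: kg·m/s²

The claimed units kg/m³ (exponents kg: 1, m: -3) do not match the derived units kg·m/s² (exponents kg: 1, m: 1, s: -2), so the claim is incorrect.

Answer: No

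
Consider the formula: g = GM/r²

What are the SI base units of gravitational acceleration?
Units of each symbol in g = GM/r²:
  G (gravitational constant): m³/(kg·s²)
  M (mass): kg
  r (distance): m  → to the power 2 in the denominator, contributes 1/m²

Multiplying the contributions: [m³/(kg·s²)] · [kg] · [1/m²]
Adding exponents of each base unit: m: 1, s: -2
SI base units of gravitational acceleration: m/s²

Answer: m/s²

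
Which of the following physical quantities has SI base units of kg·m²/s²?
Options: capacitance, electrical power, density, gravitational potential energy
Checking the SI base units of each option:
  capacitance (C = Q/V): s⁴·A²/(kg·m²)  ✗
  electrical power (P = IV): kg·m²/s³  ✗
  density (ρ = m/V): kg/m³  ✗
  gravitational potential energy (U = -GMm/r): kg·m²/s²  ✓ matches

Only gravitational potential energy has units kg·m²/s².

Answer: gravitational potential energy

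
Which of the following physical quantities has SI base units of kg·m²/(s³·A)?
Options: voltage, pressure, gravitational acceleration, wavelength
Checking the SI base units of each option:
  voltage (V = IR): kg·m²/(s³·A)  ✓ matches
  pressure (P = F/A): kg/(m·s²)  ✗
  gravitational acceleration (g = GM/r²): m/s²  ✗
  wavelength (λ = v/f): m  ✗

Only voltage has units kg·m²/(s³·A).

Answer: voltage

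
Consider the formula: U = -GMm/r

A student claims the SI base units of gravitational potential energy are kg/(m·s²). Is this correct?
Units of each symbol in U = -GMm/r:
  G (gravitational constant): m³/(kg·s²)
  M (mass): kg
  m (mass): kg
  r (distance): m  → in the denominator, contributes 1/m
  The minus sign does not affect the units.

Multiplying the contributions: [m³/(kg·s²)] · [kg] · [kg] · [1/m]
Adding exponents of each base unit: kg: 1, m: 2, s: -2
SI base units of gravitational potential energy: kg·m²/s²

The claimed units kg/(m·s²) (exponents kg: 1, m: -1, s: -2) do not match the derived units kg·m²/s² (exponents kg: 1, m: 2, s: -2), so the claim is incorrect.

Answer: No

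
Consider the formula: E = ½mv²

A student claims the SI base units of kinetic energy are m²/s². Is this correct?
Units of each symbol in E = ½mv²:
  m (mass): kg
  v (speed): m/s  → to the power 2, contributes m²/s²
  The factor ½ is dimensionless.

Multiplying the contributions: [kg] · [m²/s²]
Adding exponents of each base unit: kg: 1, m: 2, s: -2
SI base units of kinetic energy: kg·m²/s²

The claimed units m²/s² (exponents m: 2, s: -2) do not match the derived units kg·m²/s² (exponents kg: 1, m: 2, s: -2), so the claim is incorrect.

Answer: No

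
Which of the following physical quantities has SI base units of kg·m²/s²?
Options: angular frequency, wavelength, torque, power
Checking the SI base units of each option:
  angular frequency (ω = 2πf): 1/s  ✗
  wavelength (λ = v/f): m  ✗
  torque (τ = Fr): kg·m²/s²  ✓ matches
  power (P = W/t): kg·m²/s³  ✗

Only torque has units kg·m²/s².

Answer: torque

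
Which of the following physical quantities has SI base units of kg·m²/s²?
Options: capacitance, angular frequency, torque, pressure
Checking the SI base units of each option:
  capacitance (C = Q/V): s⁴·A²/(kg·m²)  ✗
  angular frequency (ω = 2πf): 1/s  ✗
  torque (τ = Fr): kg·m²/s²  ✓ matches
  pressure (P = F/A): kg/(m·s²)  ✗

Only torque has units kg·m²/s².

Answer: torque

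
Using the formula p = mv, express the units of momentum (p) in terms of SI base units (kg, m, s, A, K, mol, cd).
Units of each symbol in p = mv:
  m (mass): kg
  v (velocity): m/s

Multiplying the contributions: [kg] · [m/s]
Adding exponents of each base unit: kg: 1, m: 1, s: -1
SI base units of momentum: kg·m/s

Answer: kg·m/s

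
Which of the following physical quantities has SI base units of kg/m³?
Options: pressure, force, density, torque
Checking the SI base units of each option:
  pressure (P = F/A): kg/(m·s²)  ✗
  force (F = ma): kg·m/s²  ✗
  density (ρ = m/V): kg/m³  ✓ matches
  torque (τ = Fr): kg·m²/s²  ✗

Only density has units kg/m³.

Answer: density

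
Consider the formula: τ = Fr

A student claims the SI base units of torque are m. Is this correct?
Units of each symbol in τ = Fr:
  F (force): kg·m/s²
  r (lever arm): m

Multiplying the contributions: [kg·m/s²] · [m]
Adding exponents of each base unit: kg: 1, m: 2, s: -2
SI base units of torque: kg·m²/s²

The claimed units m (exponents m: 1) do not match the derived units kg·m²/s² (exponents kg: 1, m: 2, s: -2), so the claim is incorrect.

Answer: No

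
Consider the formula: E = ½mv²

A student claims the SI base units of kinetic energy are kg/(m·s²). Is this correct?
Units of each symbol in E = ½mv²:
  m (mass): kg
  v (speed): m/s  → to the power 2, contributes m²/s²
  The factor ½ is dimensionless.

Multiplying the contributions: [kg] · [m²/s²]
Adding exponents of each base unit: kg: 1, m: 2, s: -2
SI base units of kinetic energy: kg·m²/s²

The claimed units kg/(m·s²) (exponents kg: 1, m: -1, s: -2) do not match the derived units kg·m²/s² (exponents kg: 1, m: 2, s: -2), so the claim is incorrect.

Answer: No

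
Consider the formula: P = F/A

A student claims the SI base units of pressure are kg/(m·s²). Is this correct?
Units of each symbol in P = F/A:
  F (force): kg·m/s²
  A (area): m²  → in the denominator, contributes 1/m²

Multiplying the contributions: [kg·m/s²] · [1/m²]
Adding exponents of each base unit: kg: 1, m: -1, s: -2
SI base units of pressure: kg/(m·s²)

The claimed units kg/(m·s²) match the derived units, so the claim is correct.

Answer: Yes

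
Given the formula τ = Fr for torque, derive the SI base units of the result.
Units of each symbol in τ = Fr:
  F (force): kg·m/s²
  r (lever arm): m

Multiplying the contributions: [kg·m/s²] · [m]
Adding exponents of each base unit: kg: 1, m: 2, s: -2
SI base units of torque: kg·m²/s²

Answer: kg·m²/s²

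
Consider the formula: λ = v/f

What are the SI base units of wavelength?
Units of each symbol in λ = v/f:
  v (wave speed): m/s
  f (frequency): 1/s  → in the denominator, contributes s

Multiplying the contributions: [m/s] · [s]
Adding exponents of each base unit: m: 1
SI base units of wavelength: m

Answer: m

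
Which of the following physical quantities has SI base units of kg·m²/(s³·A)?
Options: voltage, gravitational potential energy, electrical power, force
Checking the SI base units of each option:
  voltage (V = IR): kg·m²/(s³·A)  ✓ matches
  gravitational potential energy (U = -GMm/r): kg·m²/s²  ✗
  electrical power (P = IV): kg·m²/s³  ✗
  force (F = ma): kg·m/s²  ✗

Only voltage has units kg·m²/(s³·A).

Answer: voltage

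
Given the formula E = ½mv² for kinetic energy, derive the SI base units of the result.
Units of each symbol in E = ½mv²:
  m (mass): kg
  v (speed): m/s  → to the power 2, contributes m²/s²
  The factor ½ is dimensionless.

Multiplying the contributions: [kg] · [m²/s²]
Adding exponents of each base unit: kg: 1, m: 2, s: -2
SI base units of kinetic energy: kg·m²/s²

Answer: kg·m²/s²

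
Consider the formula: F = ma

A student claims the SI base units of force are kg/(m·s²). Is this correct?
Units of each symbol in F = ma:
  m (mass): kg
  a (acceleration): m/s²

Multiplying the contributions: [kg] · [m/s²]
Adding exponents of each base unit: kg: 1, m: 1, s: -2
SI base units of force: kg·m/s²

The claimed units kg/(m·s²) (exponents kg: 1, m: -1, s: -2) do not match the derived units kg·m/s² (exponents kg: 1, m: 1, s: -2), so the claim is incorrect.

Answer: No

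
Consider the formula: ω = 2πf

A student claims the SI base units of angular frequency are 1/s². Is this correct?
Units of each symbol in ω = 2πf:
  f (frequency): 1/s
  The factor 2π is dimensionless.

Multiplying the contributions: [1/s]
Adding exponents of each base unit: s: -1
SI base units of angular frequency: 1/s

The claimed units 1/s² (exponents s: -2) do not match the derived units 1/s (exponents s: -1), so the claim is incorrect.

Answer: No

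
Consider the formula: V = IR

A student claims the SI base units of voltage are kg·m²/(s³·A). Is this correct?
Units of each symbol in V = IR:
  I (current): A
  R (resistance, in ohms): kg·m²/(s³·A²)

Multiplying the contributions: [A] · [kg·m²/(s³·A²)]
Adding exponents of each base unit: kg: 1, m: 2, s: -3, A: -1
SI base units of voltage: kg·m²/(s³·A)

The claimed units kg·m²/(s³·A) match the derived units, so the claim is correct.

Answer: Yes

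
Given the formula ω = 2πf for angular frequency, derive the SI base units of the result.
Units of each symbol in ω = 2πf:
  f (frequency): 1/s
  The factor 2π is dimensionless.

Multiplying the contributions: [1/s]
Adding exponents of each base unit: s: -1
SI base units of angular frequency: 1/s

Answer: 1/s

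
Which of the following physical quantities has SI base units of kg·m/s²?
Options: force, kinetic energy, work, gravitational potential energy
Checking the SI base units of each option:
  force (F = ma): kg·m/s²  ✓ matches
  kinetic energy (E = ½mv²): kg·m²/s²  ✗
  work (W = Fd): kg·m²/s²  ✗
  gravitational potential energy (U = -GMm/r): kg·m²/s²  ✗

Only force has units kg·m/s².

Answer: force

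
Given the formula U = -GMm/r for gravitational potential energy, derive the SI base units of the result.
Units of each symbol in U = -GMm/r:
  G (gravitational constant): m³/(kg·s²)
  M (mass): kg
  m (mass): kg
  r (distance): m  → in the denominator, contributes 1/m
  The minus sign does not affect the units.

Multiplying the contributions: [m³/(kg·s²)] · [kg] · [kg] · [1/m]
Adding exponents of each base unit: kg: 1, m: 2, s: -2
SI base units of gravitational potential energy: kg·m²/s²

Answer: kg·m²/s²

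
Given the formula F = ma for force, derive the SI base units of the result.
Units of each symbol in F = ma:
  m (mass): kg
  a (acceleration): m/s²

Multiplying the contributions: [kg] · [m/s²]
Adding exponents of each base unit: kg: 1, m: 1, s: -2
SI base units of force: kg·m/s²

Answer: kg·m/s²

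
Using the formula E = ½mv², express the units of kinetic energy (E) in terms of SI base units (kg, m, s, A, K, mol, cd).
Units of each symbol in E = ½mv²:
  m (mass): kg
  v (speed): m/s  → to the power 2, contributes m²/s²
  The factor ½ is dimensionless.

Multiplying the contributions: [kg] · [m²/s²]
Adding exponents of each base unit: kg: 1, m: 2, s: -2
SI base units of kinetic energy: kg·m²/s²

Answer: kg·m²/s²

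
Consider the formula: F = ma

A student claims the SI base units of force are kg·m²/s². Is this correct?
Units of each symbol in F = ma:
  m (mass): kg
  a (acceleration): m/s²

Multiplying the contributions: [kg] · [m/s²]
Adding exponents of each base unit: kg: 1, m: 1, s: -2
SI base units of force: kg·m/s²

The claimed units kg·m²/s² (exponents kg: 1, m: 2, s: -2) do not match the derived units kg·m/s² (exponents kg: 1, m: 1, s: -2), so the claim is incorrect.

Answer: No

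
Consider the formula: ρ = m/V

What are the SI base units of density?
Units of each symbol in ρ = m/V:
  m (mass): kg
  V (volume): m³  → in the denominator, contributes 1/m³

Multiplying the contributions: [kg] · [1/m³]
Adding exponents of each base unit: kg: 1, m: -3
SI base units of density: kg/m³

Answer: kg/m³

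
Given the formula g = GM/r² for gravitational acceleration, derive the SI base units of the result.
Units of each symbol in g = GM/r²:
  G (gravitational constant): m³/(kg·s²)
  M (mass): kg
  r (distance): m  → to the power 2 in the denominator, contributes 1/m²

Multiplying the contributions: [m³/(kg·s²)] · [kg] · [1/m²]
Adding exponents of each base unit: m: 1, s: -2
SI base units of gravitational acceleration: m/s²

Answer: m/s²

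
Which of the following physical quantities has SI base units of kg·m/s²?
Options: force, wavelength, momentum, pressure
Checking the SI base units of each option:
  force (F = ma): kg·m/s²  ✓ matches
  wavelength (λ = v/f): m  ✗
  momentum (p = mv): kg·m/s  ✗
  pressure (P = F/A): kg/(m·s²)  ✗

Only force has units kg·m/s².

Answer: force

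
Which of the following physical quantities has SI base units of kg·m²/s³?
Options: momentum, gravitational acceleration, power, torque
Checking the SI base units of each option:
  momentum (p = mv): kg·m/s  ✗
  gravitational acceleration (g = GM/r²): m/s²  ✗
  power (P = W/t): kg·m²/s³  ✓ matches
  torque (τ = Fr): kg·m²/s²  ✗

Only power has units kg·m²/s³.

Answer: power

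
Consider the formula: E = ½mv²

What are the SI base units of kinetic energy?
Units of each symbol in E = ½mv²:
  m (mass): kg
  v (speed): m/s  → to the power 2, contributes m²/s²
  The factor ½ is dimensionless.

Multiplying the contributions: [kg] · [m²/s²]
Adding exponents of each base unit: kg: 1, m: 2, s: -2
SI base units of kinetic energy: kg·m²/s²

Answer: kg·m²/s²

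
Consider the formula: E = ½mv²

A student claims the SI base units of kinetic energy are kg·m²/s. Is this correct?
Units of each symbol in E = ½mv²:
  m (mass): kg
  v (speed): m/s  → to the power 2, contributes m²/s²
  The factor ½ is dimensionless.

Multiplying the contributions: [kg] · [m²/s²]
Adding exponents of each base unit: kg: 1, m: 2, s: -2
SI base units of kinetic energy: kg·m²/s²

The claimed units kg·m²/s (exponents kg: 1, m: 2, s: -1) do not match the derived units kg·m²/s² (exponents kg: 1, m: 2, s: -2), so the claim is incorrect.

Answer: No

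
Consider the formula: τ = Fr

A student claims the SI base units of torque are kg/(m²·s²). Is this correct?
Units of each symbol in τ = Fr:
  F (force): kg·m/s²
  r (lever arm): m

Multiplying the contributions: [kg·m/s²] · [m]
Adding exponents of each base unit: kg: 1, m: 2, s: -2
SI base units of torque: kg·m²/s²

The claimed units kg/(m²·s²) (exponents kg: 1, m: -2, s: -2) do not match the derived units kg·m²/s² (exponents kg: 1, m: 2, s: -2), so the claim is incorrect.

Answer: No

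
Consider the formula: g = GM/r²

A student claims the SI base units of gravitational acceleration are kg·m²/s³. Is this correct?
Units of each symbol in g = GM/r²:
  G (gravitational constant): m³/(kg·s²)
  M (mass): kg
  r (distance): m  → to the power 2 in the denominator, contributes 1/m²

Multiplying the contributions: [m³/(kg·s²)] · [kg] · [1/m²]
Adding exponents of each base unit: m: 1, s: -2
SI base units of gravitational acceleration: m/s²

The claimed units kg·m²/s³ (exponents kg: 1, m: 2, s: -3) do not match the derived units m/s² (exponents m: 1, s: -2), so the claim is incorrect.

Answer: No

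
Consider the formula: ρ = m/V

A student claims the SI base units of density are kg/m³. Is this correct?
Units of each symbol in ρ = m/V:
  m (mass): kg
  V (volume): m³  → in the denominator, contributes 1/m³

Multiplying the contributions: [kg] · [1/m³]
Adding exponents of each base unit: kg: 1, m: -3
SI base units of density: kg/m³

The claimed units kg/m³ match the derived units, so the claim is correct.

Answer: Yes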